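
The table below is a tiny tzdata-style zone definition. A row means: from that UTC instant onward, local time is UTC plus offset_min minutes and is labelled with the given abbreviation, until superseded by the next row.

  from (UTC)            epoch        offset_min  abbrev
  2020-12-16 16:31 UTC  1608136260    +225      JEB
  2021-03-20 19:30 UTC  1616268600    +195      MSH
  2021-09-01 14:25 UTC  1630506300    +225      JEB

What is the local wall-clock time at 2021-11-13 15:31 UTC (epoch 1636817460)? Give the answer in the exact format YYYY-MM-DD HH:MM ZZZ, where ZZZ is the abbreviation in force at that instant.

Query: 2021-11-13 15:31 UTC
Rule 3/3 (JEB, +03:45): 2021-09-01 14:25 UTC ≤ query < +∞
15·60 + 31 + 225 = 1156 min
1156 = 0·1440 + 1156; 1156 = 19·60 + 16 → 19:16, same day
→ 2021-11-13 19:16 JEB

2021-11-13 19:16 JEB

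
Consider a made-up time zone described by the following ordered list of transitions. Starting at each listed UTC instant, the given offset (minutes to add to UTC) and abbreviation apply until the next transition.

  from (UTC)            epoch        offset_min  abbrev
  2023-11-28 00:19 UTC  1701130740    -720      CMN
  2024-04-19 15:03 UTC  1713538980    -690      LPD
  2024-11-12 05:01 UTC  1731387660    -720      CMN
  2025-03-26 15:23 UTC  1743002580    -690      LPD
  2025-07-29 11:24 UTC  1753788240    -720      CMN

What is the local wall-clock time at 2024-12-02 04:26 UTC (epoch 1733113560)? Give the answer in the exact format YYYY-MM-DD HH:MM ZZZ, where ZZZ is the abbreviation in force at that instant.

Query: 2024-12-02 04:26 UTC
Rule 3/5 (CMN, -12:00): 2024-11-12 05:01 UTC ≤ query < 2025-03-26 15:23 UTC
4·60 + 26 - 720 = -454 min
-454 = -1·1440 + 986; 986 = 16·60 + 26 → 16:26, 2024-12-02 - 1 day = 2024-12-01
→ 2024-12-01 16:26 CMN

2024-12-01 16:26 CMN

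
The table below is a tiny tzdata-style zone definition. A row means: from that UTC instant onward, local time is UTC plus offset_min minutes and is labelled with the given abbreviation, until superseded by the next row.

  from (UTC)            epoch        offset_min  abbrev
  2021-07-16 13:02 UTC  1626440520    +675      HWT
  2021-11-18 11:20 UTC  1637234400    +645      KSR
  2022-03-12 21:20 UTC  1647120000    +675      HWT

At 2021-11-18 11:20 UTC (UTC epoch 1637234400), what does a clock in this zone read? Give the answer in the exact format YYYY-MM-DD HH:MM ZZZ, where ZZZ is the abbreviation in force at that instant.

Query: 2021-11-18 11:20 UTC
Rule 2/3 (KSR, +10:45): 2021-11-18 11:20 UTC ≤ query < 2022-03-12 21:20 UTC
11·60 + 20 + 645 = 1325 min
1325 = 0·1440 + 1325; 1325 = 22·60 + 5 → 22:05, same day
→ 2021-11-18 22:05 KSR

2021-11-18 22:05 KSR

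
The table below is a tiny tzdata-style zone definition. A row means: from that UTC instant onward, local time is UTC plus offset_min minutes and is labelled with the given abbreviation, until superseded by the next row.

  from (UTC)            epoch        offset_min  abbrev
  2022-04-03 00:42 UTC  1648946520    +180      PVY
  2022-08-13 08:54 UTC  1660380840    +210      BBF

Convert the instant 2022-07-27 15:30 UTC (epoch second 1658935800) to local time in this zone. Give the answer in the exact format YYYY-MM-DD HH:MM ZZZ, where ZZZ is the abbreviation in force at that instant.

Query: 2022-07-27 15:30 UTC
Rule 1/2 (PVY, +03:00): 2022-04-03 00:42 UTC ≤ query < 2022-08-13 08:54 UTC
15·60 + 30 + 180 = 1110 min
1110 = 0·1440 + 1110; 1110 = 18·60 + 30 → 18:30, same day
→ 2022-07-27 18:30 PVY

2022-07-27 18:30 PVY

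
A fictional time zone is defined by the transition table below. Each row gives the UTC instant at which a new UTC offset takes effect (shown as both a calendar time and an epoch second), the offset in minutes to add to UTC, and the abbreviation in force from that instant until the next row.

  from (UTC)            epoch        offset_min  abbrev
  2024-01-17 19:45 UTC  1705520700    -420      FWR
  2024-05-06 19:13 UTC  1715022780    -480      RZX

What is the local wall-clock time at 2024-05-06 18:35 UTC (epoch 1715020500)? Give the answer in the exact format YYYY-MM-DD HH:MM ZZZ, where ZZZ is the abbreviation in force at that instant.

Query: 2024-05-06 18:35 UTC
Rule 1/2 (FWR, -07:00): 2024-01-17 19:45 UTC ≤ query < 2024-05-06 19:13 UTC
18·60 + 35 - 420 = 695 min
695 = 0·1440 + 695; 695 = 11·60 + 35 → 11:35, same day
→ 2024-05-06 11:35 FWR

2024-05-06 11:35 FWR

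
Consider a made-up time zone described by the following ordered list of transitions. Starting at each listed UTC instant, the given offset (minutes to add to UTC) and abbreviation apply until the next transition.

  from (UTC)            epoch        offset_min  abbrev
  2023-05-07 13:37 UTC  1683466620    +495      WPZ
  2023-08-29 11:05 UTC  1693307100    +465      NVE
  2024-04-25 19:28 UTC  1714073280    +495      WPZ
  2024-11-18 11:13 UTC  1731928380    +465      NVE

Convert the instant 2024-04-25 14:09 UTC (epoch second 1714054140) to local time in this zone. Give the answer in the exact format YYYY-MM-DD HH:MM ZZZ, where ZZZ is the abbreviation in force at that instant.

Query: 2024-04-25 14:09 UTC
Rule 2/4 (NVE, +07:45): 2023-08-29 11:05 UTC ≤ query < 2024-04-25 19:28 UTC
14·60 + 9 + 465 = 1314 min
1314 = 0·1440 + 1314; 1314 = 21·60 + 54 → 21:54, same day
→ 2024-04-25 21:54 NVE

2024-04-25 21:54 NVE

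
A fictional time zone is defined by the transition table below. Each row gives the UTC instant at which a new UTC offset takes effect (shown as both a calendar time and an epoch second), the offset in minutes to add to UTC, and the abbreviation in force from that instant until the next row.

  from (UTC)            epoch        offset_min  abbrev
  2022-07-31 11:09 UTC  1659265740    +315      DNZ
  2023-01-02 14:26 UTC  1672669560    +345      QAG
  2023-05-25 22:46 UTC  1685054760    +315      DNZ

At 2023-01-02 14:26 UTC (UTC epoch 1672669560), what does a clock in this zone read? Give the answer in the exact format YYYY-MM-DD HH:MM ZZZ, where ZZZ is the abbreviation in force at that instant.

Query: 2023-01-02 14:26 UTC
Rule 2/3 (QAG, +05:45): 2023-01-02 14:26 UTC ≤ query < 2023-05-25 22:46 UTC
14·60 + 26 + 345 = 1211 min
1211 = 0·1440 + 1211; 1211 = 20·60 + 11 → 20:11, same day
→ 2023-01-02 20:11 QAG

2023-01-02 20:11 QAG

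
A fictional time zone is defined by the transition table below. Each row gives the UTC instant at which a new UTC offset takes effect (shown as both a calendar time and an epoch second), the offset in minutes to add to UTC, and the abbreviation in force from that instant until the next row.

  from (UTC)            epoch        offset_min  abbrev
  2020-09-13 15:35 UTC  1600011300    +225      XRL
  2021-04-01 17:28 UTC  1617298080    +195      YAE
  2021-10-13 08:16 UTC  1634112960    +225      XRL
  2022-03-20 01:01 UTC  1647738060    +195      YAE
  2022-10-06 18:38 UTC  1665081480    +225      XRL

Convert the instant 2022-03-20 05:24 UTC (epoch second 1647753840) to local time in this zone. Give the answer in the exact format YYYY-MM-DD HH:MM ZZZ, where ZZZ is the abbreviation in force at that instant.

2022-03-20 08:39 YAE

Query: 2022-03-20 05:24 UTC
Rule 4/5 (YAE, +03:15): 2022-03-20 01:01 UTC ≤ query < 2022-10-06 18:38 UTC
5·60 + 24 + 195 = 519 min
519 = 0·1440 + 519; 519 = 8·60 + 39 → 08:39, same day
→ 2022-03-20 08:39 YAE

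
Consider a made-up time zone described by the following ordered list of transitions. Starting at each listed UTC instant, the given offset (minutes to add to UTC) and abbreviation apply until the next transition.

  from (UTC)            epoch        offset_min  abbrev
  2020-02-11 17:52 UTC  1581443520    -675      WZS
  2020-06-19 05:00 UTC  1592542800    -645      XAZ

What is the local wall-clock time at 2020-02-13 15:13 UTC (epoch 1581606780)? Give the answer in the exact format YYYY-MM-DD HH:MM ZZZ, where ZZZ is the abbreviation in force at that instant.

Query: 2020-02-13 15:13 UTC
Rule 1/2 (WZS, -11:15): 2020-02-11 17:52 UTC ≤ query < 2020-06-19 05:00 UTC
15·60 + 13 - 675 = 238 min
238 = 0·1440 + 238; 238 = 3·60 + 58 → 03:58, same day
→ 2020-02-13 03:58 WZS

2020-02-13 03:58 WZS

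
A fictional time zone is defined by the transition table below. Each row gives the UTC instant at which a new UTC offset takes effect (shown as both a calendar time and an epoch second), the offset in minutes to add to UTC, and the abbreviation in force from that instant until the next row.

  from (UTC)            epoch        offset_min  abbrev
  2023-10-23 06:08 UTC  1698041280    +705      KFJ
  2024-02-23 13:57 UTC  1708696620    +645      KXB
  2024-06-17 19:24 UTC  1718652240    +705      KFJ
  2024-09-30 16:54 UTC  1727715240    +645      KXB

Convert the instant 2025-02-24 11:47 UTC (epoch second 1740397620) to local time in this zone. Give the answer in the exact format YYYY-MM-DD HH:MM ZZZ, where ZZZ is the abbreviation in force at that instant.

2025-02-24 22:32 KXB

Query: 2025-02-24 11:47 UTC
Rule 4/4 (KXB, +10:45): 2024-09-30 16:54 UTC ≤ query < +∞
11·60 + 47 + 645 = 1352 min
1352 = 0·1440 + 1352; 1352 = 22·60 + 32 → 22:32, same day
→ 2025-02-24 22:32 KXB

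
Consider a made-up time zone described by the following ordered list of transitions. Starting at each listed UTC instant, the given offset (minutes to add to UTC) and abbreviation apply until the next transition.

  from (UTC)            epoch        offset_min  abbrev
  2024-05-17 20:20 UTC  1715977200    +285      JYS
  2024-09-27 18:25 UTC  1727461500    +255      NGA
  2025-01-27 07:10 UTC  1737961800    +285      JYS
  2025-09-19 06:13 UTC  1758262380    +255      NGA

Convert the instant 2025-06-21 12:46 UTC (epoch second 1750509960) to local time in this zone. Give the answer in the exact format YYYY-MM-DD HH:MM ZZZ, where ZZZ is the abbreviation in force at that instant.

2025-06-21 17:31 JYS

Query: 2025-06-21 12:46 UTC
Rule 3/4 (JYS, +04:45): 2025-01-27 07:10 UTC ≤ query < 2025-09-19 06:13 UTC
12·60 + 46 + 285 = 1051 min
1051 = 0·1440 + 1051; 1051 = 17·60 + 31 → 17:31, same day
→ 2025-06-21 17:31 JYS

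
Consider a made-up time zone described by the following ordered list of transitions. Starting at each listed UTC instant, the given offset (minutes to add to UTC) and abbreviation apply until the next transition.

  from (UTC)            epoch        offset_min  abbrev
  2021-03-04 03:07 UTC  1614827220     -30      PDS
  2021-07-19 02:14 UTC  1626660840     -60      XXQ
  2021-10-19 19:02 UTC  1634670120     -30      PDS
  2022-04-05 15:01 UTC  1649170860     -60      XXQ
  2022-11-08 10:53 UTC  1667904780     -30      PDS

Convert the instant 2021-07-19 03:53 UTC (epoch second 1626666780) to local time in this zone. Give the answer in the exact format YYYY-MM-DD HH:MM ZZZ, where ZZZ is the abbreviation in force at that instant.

2021-07-19 02:53 XXQ

Query: 2021-07-19 03:53 UTC
Rule 2/5 (XXQ, -01:00): 2021-07-19 02:14 UTC ≤ query < 2021-10-19 19:02 UTC
3·60 + 53 - 60 = 173 min
173 = 0·1440 + 173; 173 = 2·60 + 53 → 02:53, same day
→ 2021-07-19 02:53 XXQ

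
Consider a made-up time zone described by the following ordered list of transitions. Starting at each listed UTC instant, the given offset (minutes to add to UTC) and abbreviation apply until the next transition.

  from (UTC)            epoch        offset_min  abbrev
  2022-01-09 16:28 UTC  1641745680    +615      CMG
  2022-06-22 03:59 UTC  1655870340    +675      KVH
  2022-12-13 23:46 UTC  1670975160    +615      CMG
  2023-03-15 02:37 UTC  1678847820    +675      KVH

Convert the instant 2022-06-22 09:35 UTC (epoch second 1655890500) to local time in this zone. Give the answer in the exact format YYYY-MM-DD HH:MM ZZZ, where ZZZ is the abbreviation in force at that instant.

Query: 2022-06-22 09:35 UTC
Rule 2/4 (KVH, +11:15): 2022-06-22 03:59 UTC ≤ query < 2022-12-13 23:46 UTC
9·60 + 35 + 675 = 1250 min
1250 = 0·1440 + 1250; 1250 = 20·60 + 50 → 20:50, same day
→ 2022-06-22 20:50 KVH

2022-06-22 20:50 KVH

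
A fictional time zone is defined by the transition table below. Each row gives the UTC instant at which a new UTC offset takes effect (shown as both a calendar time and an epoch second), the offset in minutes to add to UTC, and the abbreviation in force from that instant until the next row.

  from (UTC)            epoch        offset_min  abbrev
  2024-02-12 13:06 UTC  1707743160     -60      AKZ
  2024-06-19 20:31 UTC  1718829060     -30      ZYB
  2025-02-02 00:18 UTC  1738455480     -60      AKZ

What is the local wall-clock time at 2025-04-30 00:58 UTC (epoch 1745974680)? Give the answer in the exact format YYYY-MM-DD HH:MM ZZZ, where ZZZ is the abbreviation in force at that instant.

Query: 2025-04-30 00:58 UTC
Rule 3/3 (AKZ, -01:00): 2025-02-02 00:18 UTC ≤ query < +∞
0·60 + 58 - 60 = -2 min
-2 = -1·1440 + 1438; 1438 = 23·60 + 58 → 23:58, 2025-04-30 - 1 day = 2025-04-29
→ 2025-04-29 23:58 AKZ

2025-04-29 23:58 AKZ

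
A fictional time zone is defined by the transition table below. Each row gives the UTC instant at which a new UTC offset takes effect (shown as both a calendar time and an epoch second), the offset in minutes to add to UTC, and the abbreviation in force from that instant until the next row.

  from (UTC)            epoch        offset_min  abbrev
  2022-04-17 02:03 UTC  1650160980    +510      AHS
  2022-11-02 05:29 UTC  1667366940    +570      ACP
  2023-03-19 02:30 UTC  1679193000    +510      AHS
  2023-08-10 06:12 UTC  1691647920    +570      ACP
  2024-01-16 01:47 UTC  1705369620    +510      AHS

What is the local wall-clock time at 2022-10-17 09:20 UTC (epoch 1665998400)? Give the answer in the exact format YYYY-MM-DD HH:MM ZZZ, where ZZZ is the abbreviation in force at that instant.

Query: 2022-10-17 09:20 UTC
Rule 1/5 (AHS, +08:30): 2022-04-17 02:03 UTC ≤ query < 2022-11-02 05:29 UTC
9·60 + 20 + 510 = 1070 min
1070 = 0·1440 + 1070; 1070 = 17·60 + 50 → 17:50, same day
→ 2022-10-17 17:50 AHS

2022-10-17 17:50 AHS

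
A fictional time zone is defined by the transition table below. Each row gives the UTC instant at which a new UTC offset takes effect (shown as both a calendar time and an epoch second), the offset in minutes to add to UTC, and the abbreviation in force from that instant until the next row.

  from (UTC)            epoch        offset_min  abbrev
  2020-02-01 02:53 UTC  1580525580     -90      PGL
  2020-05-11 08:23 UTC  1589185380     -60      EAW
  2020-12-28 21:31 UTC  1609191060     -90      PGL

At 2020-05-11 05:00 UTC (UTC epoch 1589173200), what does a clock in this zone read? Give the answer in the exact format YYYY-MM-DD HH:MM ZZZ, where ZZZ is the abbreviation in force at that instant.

Query: 2020-05-11 05:00 UTC
Rule 1/3 (PGL, -01:30): 2020-02-01 02:53 UTC ≤ query < 2020-05-11 08:23 UTC
5·60 + 0 - 90 = 210 min
210 = 0·1440 + 210; 210 = 3·60 + 30 → 03:30, same day
→ 2020-05-11 03:30 PGL

2020-05-11 03:30 PGL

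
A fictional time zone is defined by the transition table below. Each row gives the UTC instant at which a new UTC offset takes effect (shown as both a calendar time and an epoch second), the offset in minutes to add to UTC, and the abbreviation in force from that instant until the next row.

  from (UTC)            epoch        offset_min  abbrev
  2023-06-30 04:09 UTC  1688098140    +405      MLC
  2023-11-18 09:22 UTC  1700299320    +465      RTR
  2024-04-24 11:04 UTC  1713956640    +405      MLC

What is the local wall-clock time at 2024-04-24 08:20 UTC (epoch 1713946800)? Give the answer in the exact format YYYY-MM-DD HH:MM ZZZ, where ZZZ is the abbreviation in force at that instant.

Query: 2024-04-24 08:20 UTC
Rule 2/3 (RTR, +07:45): 2023-11-18 09:22 UTC ≤ query < 2024-04-24 11:04 UTC
8·60 + 20 + 465 = 965 min
965 = 0·1440 + 965; 965 = 16·60 + 5 → 16:05, same day
→ 2024-04-24 16:05 RTR

2024-04-24 16:05 RTR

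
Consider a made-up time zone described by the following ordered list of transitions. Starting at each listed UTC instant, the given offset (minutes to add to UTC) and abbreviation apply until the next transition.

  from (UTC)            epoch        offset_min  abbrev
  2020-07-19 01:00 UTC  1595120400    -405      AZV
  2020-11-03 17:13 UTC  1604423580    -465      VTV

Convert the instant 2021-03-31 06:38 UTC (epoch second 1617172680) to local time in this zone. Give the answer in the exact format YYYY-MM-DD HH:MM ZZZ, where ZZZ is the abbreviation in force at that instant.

Query: 2021-03-31 06:38 UTC
Rule 2/2 (VTV, -07:45): 2020-11-03 17:13 UTC ≤ query < +∞
6·60 + 38 - 465 = -67 min
-67 = -1·1440 + 1373; 1373 = 22·60 + 53 → 22:53, 2021-03-31 - 1 day = 2021-03-30
→ 2021-03-30 22:53 VTV

2021-03-30 22:53 VTV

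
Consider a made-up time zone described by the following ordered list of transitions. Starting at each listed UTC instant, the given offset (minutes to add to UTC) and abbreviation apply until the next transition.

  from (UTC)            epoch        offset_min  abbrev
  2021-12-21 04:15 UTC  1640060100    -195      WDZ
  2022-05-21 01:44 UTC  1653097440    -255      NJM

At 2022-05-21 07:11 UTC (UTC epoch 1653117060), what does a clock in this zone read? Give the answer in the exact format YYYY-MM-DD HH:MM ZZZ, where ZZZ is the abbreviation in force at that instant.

Query: 2022-05-21 07:11 UTC
Rule 2/2 (NJM, -04:15): 2022-05-21 01:44 UTC ≤ query < +∞
7·60 + 11 - 255 = 176 min
176 = 0·1440 + 176; 176 = 2·60 + 56 → 02:56, same day
→ 2022-05-21 02:56 NJM

2022-05-21 02:56 NJM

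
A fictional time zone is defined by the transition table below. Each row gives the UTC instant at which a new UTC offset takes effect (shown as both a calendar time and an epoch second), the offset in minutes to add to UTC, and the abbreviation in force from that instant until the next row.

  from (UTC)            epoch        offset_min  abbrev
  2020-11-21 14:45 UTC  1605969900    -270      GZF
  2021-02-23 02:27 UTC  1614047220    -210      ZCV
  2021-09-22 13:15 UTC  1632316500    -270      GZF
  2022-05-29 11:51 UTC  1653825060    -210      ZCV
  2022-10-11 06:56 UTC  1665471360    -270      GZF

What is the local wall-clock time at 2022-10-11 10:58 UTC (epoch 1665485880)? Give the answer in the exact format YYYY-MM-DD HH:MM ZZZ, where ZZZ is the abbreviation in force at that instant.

Query: 2022-10-11 10:58 UTC
Rule 5/5 (GZF, -04:30): 2022-10-11 06:56 UTC ≤ query < +∞
10·60 + 58 - 270 = 388 min
388 = 0·1440 + 388; 388 = 6·60 + 28 → 06:28, same day
→ 2022-10-11 06:28 GZF

2022-10-11 06:28 GZF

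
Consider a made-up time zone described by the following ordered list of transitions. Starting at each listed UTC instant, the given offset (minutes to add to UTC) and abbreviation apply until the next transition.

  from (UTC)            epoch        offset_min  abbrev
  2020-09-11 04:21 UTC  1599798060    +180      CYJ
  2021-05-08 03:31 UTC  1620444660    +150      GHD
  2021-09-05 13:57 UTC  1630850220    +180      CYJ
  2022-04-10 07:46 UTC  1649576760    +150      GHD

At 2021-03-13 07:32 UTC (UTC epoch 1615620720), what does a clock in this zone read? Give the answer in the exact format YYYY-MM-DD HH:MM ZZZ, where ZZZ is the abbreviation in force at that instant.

Query: 2021-03-13 07:32 UTC
Rule 1/4 (CYJ, +03:00): 2020-09-11 04:21 UTC ≤ query < 2021-05-08 03:31 UTC
7·60 + 32 + 180 = 632 min
632 = 0·1440 + 632; 632 = 10·60 + 32 → 10:32, same day
→ 2021-03-13 10:32 CYJ

2021-03-13 10:32 CYJ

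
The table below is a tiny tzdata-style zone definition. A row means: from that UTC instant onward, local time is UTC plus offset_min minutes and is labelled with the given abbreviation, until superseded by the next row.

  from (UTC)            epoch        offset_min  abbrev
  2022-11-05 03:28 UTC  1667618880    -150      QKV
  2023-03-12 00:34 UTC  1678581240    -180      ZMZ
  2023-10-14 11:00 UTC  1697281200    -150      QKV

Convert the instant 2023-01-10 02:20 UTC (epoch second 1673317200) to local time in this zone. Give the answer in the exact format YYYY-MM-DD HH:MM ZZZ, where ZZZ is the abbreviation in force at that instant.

2023-01-09 23:50 QKV

Query: 2023-01-10 02:20 UTC
Rule 1/3 (QKV, -02:30): 2022-11-05 03:28 UTC ≤ query < 2023-03-12 00:34 UTC
2·60 + 20 - 150 = -10 min
-10 = -1·1440 + 1430; 1430 = 23·60 + 50 → 23:50, 2023-01-10 - 1 day = 2023-01-09
→ 2023-01-09 23:50 QKV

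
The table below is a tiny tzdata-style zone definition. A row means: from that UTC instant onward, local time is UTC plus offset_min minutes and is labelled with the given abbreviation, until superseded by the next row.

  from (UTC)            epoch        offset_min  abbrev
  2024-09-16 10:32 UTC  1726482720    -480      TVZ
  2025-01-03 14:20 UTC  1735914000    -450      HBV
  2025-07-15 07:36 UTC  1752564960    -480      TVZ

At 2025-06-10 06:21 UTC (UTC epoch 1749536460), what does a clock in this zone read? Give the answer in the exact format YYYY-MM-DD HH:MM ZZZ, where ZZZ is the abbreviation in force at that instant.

Query: 2025-06-10 06:21 UTC
Rule 2/3 (HBV, -07:30): 2025-01-03 14:20 UTC ≤ query < 2025-07-15 07:36 UTC
6·60 + 21 - 450 = -69 min
-69 = -1·1440 + 1371; 1371 = 22·60 + 51 → 22:51, 2025-06-10 - 1 day = 2025-06-09
→ 2025-06-09 22:51 HBV

2025-06-09 22:51 HBV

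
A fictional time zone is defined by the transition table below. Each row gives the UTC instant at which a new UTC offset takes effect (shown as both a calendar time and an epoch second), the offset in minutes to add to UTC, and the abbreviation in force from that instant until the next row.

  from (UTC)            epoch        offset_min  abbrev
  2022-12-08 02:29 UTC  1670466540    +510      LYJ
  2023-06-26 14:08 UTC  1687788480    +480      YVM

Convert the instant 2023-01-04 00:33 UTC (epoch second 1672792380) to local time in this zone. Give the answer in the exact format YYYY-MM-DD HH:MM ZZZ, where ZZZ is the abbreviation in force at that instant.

Query: 2023-01-04 00:33 UTC
Rule 1/2 (LYJ, +08:30): 2022-12-08 02:29 UTC ≤ query < 2023-06-26 14:08 UTC
0·60 + 33 + 510 = 543 min
543 = 0·1440 + 543; 543 = 9·60 + 3 → 09:03, same day
→ 2023-01-04 09:03 LYJ

2023-01-04 09:03 LYJ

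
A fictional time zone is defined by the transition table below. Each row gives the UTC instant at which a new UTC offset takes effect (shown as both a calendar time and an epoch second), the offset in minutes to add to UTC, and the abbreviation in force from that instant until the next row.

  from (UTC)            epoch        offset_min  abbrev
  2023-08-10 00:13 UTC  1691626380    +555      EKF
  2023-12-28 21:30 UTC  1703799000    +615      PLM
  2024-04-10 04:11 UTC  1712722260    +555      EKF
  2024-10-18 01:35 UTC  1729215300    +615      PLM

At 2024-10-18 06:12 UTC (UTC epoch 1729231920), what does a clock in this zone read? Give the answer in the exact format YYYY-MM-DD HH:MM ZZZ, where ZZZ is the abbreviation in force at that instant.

2024-10-18 16:27 PLM

Query: 2024-10-18 06:12 UTC
Rule 4/4 (PLM, +10:15): 2024-10-18 01:35 UTC ≤ query < +∞
6·60 + 12 + 615 = 987 min
987 = 0·1440 + 987; 987 = 16·60 + 27 → 16:27, same day
→ 2024-10-18 16:27 PLM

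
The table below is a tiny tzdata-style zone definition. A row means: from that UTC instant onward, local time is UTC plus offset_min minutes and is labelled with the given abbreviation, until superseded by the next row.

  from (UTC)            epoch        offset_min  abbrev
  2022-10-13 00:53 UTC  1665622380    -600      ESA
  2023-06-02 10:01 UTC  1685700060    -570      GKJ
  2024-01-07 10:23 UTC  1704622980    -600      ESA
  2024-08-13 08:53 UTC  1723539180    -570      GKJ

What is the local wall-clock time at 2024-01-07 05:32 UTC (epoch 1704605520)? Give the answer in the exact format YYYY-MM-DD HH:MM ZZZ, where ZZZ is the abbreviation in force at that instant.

2024-01-06 20:02 GKJ

Query: 2024-01-07 05:32 UTC
Rule 2/4 (GKJ, -09:30): 2023-06-02 10:01 UTC ≤ query < 2024-01-07 10:23 UTC
5·60 + 32 - 570 = -238 min
-238 = -1·1440 + 1202; 1202 = 20·60 + 2 → 20:02, 2024-01-07 - 1 day = 2024-01-06
→ 2024-01-06 20:02 GKJ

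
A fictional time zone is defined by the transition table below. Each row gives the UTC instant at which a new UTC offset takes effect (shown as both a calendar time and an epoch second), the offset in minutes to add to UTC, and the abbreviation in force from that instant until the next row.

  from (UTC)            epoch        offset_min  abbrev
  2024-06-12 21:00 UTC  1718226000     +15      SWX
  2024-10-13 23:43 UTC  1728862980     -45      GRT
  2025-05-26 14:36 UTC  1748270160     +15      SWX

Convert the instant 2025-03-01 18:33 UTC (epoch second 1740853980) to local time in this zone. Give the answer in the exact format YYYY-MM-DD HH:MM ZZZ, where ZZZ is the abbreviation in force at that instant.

Query: 2025-03-01 18:33 UTC
Rule 2/3 (GRT, -00:45): 2024-10-13 23:43 UTC ≤ query < 2025-05-26 14:36 UTC
18·60 + 33 - 45 = 1068 min
1068 = 0·1440 + 1068; 1068 = 17·60 + 48 → 17:48, same day
→ 2025-03-01 17:48 GRT

2025-03-01 17:48 GRT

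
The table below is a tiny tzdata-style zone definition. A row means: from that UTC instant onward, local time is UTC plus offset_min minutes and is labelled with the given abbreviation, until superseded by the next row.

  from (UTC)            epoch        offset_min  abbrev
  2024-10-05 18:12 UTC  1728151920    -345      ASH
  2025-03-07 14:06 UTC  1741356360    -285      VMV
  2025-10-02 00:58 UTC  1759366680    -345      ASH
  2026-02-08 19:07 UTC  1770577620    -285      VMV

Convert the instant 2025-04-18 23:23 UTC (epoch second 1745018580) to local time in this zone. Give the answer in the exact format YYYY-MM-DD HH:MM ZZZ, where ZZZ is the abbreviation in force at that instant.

2025-04-18 18:38 VMV

Query: 2025-04-18 23:23 UTC
Rule 2/4 (VMV, -04:45): 2025-03-07 14:06 UTC ≤ query < 2025-10-02 00:58 UTC
23·60 + 23 - 285 = 1118 min
1118 = 0·1440 + 1118; 1118 = 18·60 + 38 → 18:38, same day
→ 2025-04-18 18:38 VMV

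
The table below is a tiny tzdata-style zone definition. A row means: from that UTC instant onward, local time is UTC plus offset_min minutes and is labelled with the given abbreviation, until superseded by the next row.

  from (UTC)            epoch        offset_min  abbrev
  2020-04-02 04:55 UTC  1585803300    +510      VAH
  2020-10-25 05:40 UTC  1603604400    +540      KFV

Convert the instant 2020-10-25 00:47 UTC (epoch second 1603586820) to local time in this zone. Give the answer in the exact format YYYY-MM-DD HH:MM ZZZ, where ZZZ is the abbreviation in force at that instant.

Query: 2020-10-25 00:47 UTC
Rule 1/2 (VAH, +08:30): 2020-04-02 04:55 UTC ≤ query < 2020-10-25 05:40 UTC
0·60 + 47 + 510 = 557 min
557 = 0·1440 + 557; 557 = 9·60 + 17 → 09:17, same day
→ 2020-10-25 09:17 VAH

2020-10-25 09:17 VAH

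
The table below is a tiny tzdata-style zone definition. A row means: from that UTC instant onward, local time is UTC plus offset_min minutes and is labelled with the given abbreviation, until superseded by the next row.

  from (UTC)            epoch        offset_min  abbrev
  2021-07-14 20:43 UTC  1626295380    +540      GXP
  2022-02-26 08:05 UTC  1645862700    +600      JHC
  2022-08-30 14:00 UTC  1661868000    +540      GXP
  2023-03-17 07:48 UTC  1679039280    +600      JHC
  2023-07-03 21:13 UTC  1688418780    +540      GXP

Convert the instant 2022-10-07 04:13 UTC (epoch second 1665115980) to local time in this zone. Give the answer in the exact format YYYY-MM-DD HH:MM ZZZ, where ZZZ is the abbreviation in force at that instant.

Query: 2022-10-07 04:13 UTC
Rule 3/5 (GXP, +09:00): 2022-08-30 14:00 UTC ≤ query < 2023-03-17 07:48 UTC
4·60 + 13 + 540 = 793 min
793 = 0·1440 + 793; 793 = 13·60 + 13 → 13:13, same day
→ 2022-10-07 13:13 GXP

2022-10-07 13:13 GXP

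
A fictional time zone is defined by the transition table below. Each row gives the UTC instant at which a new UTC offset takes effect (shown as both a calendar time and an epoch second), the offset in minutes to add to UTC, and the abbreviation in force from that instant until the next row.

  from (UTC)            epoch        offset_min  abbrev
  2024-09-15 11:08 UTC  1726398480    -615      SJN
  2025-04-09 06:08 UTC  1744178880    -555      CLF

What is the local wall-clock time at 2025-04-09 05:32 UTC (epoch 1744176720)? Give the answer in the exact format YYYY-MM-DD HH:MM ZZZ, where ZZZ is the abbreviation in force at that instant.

Query: 2025-04-09 05:32 UTC
Rule 1/2 (SJN, -10:15): 2024-09-15 11:08 UTC ≤ query < 2025-04-09 06:08 UTC
5·60 + 32 - 615 = -283 min
-283 = -1·1440 + 1157; 1157 = 19·60 + 17 → 19:17, 2025-04-09 - 1 day = 2025-04-08
→ 2025-04-08 19:17 SJN

2025-04-08 19:17 SJN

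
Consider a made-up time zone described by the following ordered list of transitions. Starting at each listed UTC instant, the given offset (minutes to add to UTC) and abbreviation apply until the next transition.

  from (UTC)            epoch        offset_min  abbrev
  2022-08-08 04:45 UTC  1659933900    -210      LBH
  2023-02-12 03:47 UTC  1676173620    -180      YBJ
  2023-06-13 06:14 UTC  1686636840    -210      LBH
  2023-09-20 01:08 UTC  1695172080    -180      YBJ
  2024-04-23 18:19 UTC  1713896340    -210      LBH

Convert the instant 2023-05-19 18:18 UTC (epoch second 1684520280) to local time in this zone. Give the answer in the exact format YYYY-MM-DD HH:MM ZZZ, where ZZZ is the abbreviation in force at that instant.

2023-05-19 15:18 YBJ

Query: 2023-05-19 18:18 UTC
Rule 2/5 (YBJ, -03:00): 2023-02-12 03:47 UTC ≤ query < 2023-06-13 06:14 UTC
18·60 + 18 - 180 = 918 min
918 = 0·1440 + 918; 918 = 15·60 + 18 → 15:18, same day
→ 2023-05-19 15:18 YBJ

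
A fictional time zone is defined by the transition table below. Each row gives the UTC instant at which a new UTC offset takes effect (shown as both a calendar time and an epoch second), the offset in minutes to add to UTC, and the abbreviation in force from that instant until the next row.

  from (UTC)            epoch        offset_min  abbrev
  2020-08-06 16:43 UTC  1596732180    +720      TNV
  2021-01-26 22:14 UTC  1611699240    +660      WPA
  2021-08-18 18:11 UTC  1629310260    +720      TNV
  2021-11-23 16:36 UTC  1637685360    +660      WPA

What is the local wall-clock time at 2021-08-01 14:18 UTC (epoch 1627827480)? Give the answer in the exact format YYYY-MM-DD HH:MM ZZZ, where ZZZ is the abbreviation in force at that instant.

2021-08-02 01:18 WPA

Query: 2021-08-01 14:18 UTC
Rule 2/4 (WPA, +11:00): 2021-01-26 22:14 UTC ≤ query < 2021-08-18 18:11 UTC
14·60 + 18 + 660 = 1518 min
1518 = 1·1440 + 78; 78 = 1·60 + 18 → 01:18, 2021-08-01 + 1 day = 2021-08-02
→ 2021-08-02 01:18 WPA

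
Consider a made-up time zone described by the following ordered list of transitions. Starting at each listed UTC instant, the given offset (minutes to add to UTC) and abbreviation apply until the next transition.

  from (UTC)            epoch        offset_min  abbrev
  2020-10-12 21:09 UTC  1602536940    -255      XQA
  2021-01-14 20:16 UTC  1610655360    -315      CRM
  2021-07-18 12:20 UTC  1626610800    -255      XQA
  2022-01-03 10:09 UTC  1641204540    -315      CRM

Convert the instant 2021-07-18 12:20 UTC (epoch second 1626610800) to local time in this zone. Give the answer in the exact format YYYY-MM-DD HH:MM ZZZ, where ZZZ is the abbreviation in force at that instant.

2021-07-18 08:05 XQA

Query: 2021-07-18 12:20 UTC
Rule 3/4 (XQA, -04:15): 2021-07-18 12:20 UTC ≤ query < 2022-01-03 10:09 UTC
12·60 + 20 - 255 = 485 min
485 = 0·1440 + 485; 485 = 8·60 + 5 → 08:05, same day
→ 2021-07-18 08:05 XQA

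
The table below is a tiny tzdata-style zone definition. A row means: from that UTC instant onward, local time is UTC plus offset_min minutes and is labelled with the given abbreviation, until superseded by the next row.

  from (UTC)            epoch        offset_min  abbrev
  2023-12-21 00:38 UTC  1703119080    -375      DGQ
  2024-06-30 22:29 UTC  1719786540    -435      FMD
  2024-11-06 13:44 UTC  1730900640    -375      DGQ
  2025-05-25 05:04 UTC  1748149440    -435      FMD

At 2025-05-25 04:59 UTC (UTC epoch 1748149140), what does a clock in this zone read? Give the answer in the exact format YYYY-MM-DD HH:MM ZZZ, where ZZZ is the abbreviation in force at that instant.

2025-05-24 22:44 DGQ

Query: 2025-05-25 04:59 UTC
Rule 3/4 (DGQ, -06:15): 2024-11-06 13:44 UTC ≤ query < 2025-05-25 05:04 UTC
4·60 + 59 - 375 = -76 min
-76 = -1·1440 + 1364; 1364 = 22·60 + 44 → 22:44, 2025-05-25 - 1 day = 2025-05-24
→ 2025-05-24 22:44 DGQ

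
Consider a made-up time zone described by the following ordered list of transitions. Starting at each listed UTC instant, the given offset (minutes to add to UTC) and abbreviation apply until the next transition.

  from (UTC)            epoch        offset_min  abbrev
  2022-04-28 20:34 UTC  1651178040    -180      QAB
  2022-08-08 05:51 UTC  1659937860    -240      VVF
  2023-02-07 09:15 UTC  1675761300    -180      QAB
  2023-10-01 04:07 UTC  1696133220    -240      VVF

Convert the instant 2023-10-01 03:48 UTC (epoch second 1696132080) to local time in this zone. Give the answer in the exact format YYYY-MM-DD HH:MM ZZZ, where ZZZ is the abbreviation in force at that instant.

Query: 2023-10-01 03:48 UTC
Rule 3/4 (QAB, -03:00): 2023-02-07 09:15 UTC ≤ query < 2023-10-01 04:07 UTC
3·60 + 48 - 180 = 48 min
48 = 0·1440 + 48; 48 = 0·60 + 48 → 00:48, same day
→ 2023-10-01 00:48 QAB

2023-10-01 00:48 QAB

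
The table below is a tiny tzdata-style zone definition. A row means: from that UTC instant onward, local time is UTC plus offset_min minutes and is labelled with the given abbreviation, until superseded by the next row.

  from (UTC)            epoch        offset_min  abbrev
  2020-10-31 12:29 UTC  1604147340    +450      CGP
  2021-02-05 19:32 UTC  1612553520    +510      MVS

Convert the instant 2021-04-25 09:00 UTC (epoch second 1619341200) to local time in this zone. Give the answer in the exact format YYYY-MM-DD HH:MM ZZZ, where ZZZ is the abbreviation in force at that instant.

2021-04-25 17:30 MVS

Query: 2021-04-25 09:00 UTC
Rule 2/2 (MVS, +08:30): 2021-02-05 19:32 UTC ≤ query < +∞
9·60 + 0 + 510 = 1050 min
1050 = 0·1440 + 1050; 1050 = 17·60 + 30 → 17:30, same day
→ 2021-04-25 17:30 MVS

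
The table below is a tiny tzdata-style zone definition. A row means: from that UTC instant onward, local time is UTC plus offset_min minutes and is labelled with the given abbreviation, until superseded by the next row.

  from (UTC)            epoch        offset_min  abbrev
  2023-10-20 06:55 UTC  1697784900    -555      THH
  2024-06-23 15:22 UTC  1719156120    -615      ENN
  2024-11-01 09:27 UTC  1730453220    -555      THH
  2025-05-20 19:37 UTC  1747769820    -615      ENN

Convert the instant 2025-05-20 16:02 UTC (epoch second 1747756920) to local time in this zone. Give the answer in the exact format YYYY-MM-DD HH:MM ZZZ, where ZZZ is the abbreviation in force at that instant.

2025-05-20 06:47 THH

Query: 2025-05-20 16:02 UTC
Rule 3/4 (THH, -09:15): 2024-11-01 09:27 UTC ≤ query < 2025-05-20 19:37 UTC
16·60 + 2 - 555 = 407 min
407 = 0·1440 + 407; 407 = 6·60 + 47 → 06:47, same day
→ 2025-05-20 06:47 THH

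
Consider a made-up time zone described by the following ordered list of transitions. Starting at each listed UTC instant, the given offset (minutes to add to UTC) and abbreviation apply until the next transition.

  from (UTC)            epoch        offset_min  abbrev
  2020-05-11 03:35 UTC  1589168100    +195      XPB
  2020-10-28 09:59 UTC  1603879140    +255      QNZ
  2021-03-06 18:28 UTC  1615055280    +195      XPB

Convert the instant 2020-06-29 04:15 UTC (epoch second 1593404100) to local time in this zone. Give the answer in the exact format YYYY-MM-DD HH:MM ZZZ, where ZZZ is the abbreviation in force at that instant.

Query: 2020-06-29 04:15 UTC
Rule 1/3 (XPB, +03:15): 2020-05-11 03:35 UTC ≤ query < 2020-10-28 09:59 UTC
4·60 + 15 + 195 = 450 min
450 = 0·1440 + 450; 450 = 7·60 + 30 → 07:30, same day
→ 2020-06-29 07:30 XPB

2020-06-29 07:30 XPB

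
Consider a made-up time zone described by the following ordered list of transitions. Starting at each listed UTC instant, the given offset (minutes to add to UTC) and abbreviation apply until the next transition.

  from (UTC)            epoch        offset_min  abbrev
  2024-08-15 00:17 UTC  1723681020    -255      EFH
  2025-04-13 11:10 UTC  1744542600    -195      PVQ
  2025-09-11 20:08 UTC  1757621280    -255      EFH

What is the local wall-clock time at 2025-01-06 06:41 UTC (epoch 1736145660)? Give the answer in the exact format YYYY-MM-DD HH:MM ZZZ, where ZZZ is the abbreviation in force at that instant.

Query: 2025-01-06 06:41 UTC
Rule 1/3 (EFH, -04:15): 2024-08-15 00:17 UTC ≤ query < 2025-04-13 11:10 UTC
6·60 + 41 - 255 = 146 min
146 = 0·1440 + 146; 146 = 2·60 + 26 → 02:26, same day
→ 2025-01-06 02:26 EFH

2025-01-06 02:26 EFH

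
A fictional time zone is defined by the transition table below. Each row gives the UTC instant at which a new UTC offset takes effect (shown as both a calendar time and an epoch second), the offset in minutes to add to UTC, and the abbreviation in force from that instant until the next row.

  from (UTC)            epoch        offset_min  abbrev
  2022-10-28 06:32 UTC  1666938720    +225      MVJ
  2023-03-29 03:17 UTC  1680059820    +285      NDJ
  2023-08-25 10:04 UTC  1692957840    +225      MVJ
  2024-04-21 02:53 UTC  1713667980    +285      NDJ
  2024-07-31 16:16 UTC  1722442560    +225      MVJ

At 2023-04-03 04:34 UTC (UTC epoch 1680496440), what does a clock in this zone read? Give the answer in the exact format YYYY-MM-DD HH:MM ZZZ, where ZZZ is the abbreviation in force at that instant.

Query: 2023-04-03 04:34 UTC
Rule 2/5 (NDJ, +04:45): 2023-03-29 03:17 UTC ≤ query < 2023-08-25 10:04 UTC
4·60 + 34 + 285 = 559 min
559 = 0·1440 + 559; 559 = 9·60 + 19 → 09:19, same day
→ 2023-04-03 09:19 NDJ

2023-04-03 09:19 NDJ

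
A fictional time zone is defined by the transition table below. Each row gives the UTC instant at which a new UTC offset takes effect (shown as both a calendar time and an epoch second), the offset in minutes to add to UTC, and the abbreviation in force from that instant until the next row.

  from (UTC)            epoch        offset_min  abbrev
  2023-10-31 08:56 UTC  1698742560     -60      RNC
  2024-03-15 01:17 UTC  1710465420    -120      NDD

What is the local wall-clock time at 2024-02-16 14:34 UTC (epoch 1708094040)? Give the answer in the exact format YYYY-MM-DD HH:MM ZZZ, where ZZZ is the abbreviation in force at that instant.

Query: 2024-02-16 14:34 UTC
Rule 1/2 (RNC, -01:00): 2023-10-31 08:56 UTC ≤ query < 2024-03-15 01:17 UTC
14·60 + 34 - 60 = 814 min
814 = 0·1440 + 814; 814 = 13·60 + 34 → 13:34, same day
→ 2024-02-16 13:34 RNC

2024-02-16 13:34 RNC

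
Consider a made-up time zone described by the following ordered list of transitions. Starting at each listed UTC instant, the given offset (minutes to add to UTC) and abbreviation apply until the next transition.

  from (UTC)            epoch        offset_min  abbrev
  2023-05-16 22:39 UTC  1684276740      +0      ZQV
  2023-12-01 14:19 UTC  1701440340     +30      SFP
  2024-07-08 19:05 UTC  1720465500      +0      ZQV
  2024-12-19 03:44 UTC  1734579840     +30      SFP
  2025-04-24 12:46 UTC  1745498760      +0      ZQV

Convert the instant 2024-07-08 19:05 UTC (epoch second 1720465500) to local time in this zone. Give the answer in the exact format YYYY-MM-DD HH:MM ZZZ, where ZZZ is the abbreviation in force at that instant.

Query: 2024-07-08 19:05 UTC
Rule 3/5 (ZQV, +00:00): 2024-07-08 19:05 UTC ≤ query < 2024-12-19 03:44 UTC
19·60 + 5 + 0 = 1145 min
1145 = 0·1440 + 1145; 1145 = 19·60 + 5 → 19:05, same day
→ 2024-07-08 19:05 ZQV

2024-07-08 19:05 ZQV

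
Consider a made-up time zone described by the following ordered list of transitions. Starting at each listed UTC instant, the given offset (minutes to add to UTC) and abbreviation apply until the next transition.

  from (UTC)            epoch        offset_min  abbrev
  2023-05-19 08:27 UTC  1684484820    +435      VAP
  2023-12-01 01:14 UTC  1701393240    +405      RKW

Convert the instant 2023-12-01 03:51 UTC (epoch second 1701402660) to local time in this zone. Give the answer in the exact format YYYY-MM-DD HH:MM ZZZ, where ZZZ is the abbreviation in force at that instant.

Query: 2023-12-01 03:51 UTC
Rule 2/2 (RKW, +06:45): 2023-12-01 01:14 UTC ≤ query < +∞
3·60 + 51 + 405 = 636 min
636 = 0·1440 + 636; 636 = 10·60 + 36 → 10:36, same day
→ 2023-12-01 10:36 RKW

2023-12-01 10:36 RKW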